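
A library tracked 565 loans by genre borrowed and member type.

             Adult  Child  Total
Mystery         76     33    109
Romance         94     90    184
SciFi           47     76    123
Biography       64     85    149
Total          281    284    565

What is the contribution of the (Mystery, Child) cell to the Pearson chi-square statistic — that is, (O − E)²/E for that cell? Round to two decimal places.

8.67

Row total (Mystery) = 109; column total (Child) = 284; N = 565.
Expected count E = 109 × 284 / 565 = 54.789.
Contribution = (O − E)²/E = (33 − 54.789)² / 54.789 = 8.67.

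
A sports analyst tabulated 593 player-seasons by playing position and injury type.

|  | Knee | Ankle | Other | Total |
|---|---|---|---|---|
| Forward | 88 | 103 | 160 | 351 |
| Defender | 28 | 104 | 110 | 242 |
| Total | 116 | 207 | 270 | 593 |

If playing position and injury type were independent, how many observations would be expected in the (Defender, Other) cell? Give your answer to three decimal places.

Row total (Defender) = 242; column total (Other) = 270; grand total N = 593.
Expected count = (row total × column total) / N = 242 × 270 / 593 = 110.185.

110.185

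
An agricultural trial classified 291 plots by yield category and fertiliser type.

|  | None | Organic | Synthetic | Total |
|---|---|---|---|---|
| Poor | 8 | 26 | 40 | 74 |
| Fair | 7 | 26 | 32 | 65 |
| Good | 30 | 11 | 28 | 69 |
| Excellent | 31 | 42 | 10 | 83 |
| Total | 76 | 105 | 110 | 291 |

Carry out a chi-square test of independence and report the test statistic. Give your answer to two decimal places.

Grand total N = 291.
Expected counts (row total × column total / N):
  Poor, None: 74×76/291 = 19.326
  Poor, Organic: 74×105/291 = 26.701
  Poor, Synthetic: 74×110/291 = 27.973
  Fair, None: 65×76/291 = 16.976
  Fair, Organic: 65×105/291 = 23.454
  Fair, Synthetic: 65×110/291 = 24.570
  Good, None: 69×76/291 = 18.021
  Good, Organic: 69×105/291 = 24.897
  Good, Synthetic: 69×110/291 = 26.082
  Excellent, None: 83×76/291 = 21.677
  Excellent, Organic: 83×105/291 = 29.948
  Excellent, Synthetic: 83×110/291 = 31.375
Contributions (O − E)²/E:
  (8 − 19.326)²/19.326 = 6.6376
  (26 − 26.701)²/26.701 = 0.0184
  (40 − 27.973)²/27.973 = 5.1710
  (7 − 16.976)²/16.976 = 5.8624
  (26 − 23.454)²/23.454 = 0.2764
  (32 − 24.570)²/24.570 = 2.2468
  (30 − 18.021)²/18.021 = 7.9627
  (11 − 24.897)²/24.897 = 7.7570
  (28 − 26.082)²/26.082 = 0.1410
  (31 − 21.677)²/21.677 = 4.0097
  (42 − 29.948)²/29.948 = 4.8501
  (10 − 31.375)²/31.375 = 14.5623
χ² = 6.6376 + 0.0184 + 5.1710 + 5.8624 + 0.2764 + 2.2468 + 7.9627 + 7.7570 + 0.1410 + 4.0097 + 4.8501 + 14.5623 = 59.50

59.50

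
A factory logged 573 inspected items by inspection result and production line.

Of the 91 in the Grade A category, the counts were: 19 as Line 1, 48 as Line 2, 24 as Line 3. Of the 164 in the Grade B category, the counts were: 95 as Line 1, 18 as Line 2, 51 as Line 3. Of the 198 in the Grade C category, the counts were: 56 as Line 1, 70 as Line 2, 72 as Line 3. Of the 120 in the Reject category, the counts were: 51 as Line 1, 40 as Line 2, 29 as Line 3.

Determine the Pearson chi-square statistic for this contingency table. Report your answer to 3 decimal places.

Row totals: 91, 164, 198, 120. Column totals: 221, 176, 176. Grand total N = 573.
Expected counts (row total × column total / N):
  Grade A, Line 1: 91×221/573 = 35.0977
  Grade A, Line 2: 91×176/573 = 27.9511
  Grade A, Line 3: 91×176/573 = 27.9511
  Grade B, Line 1: 164×221/573 = 63.2531
  Grade B, Line 2: 164×176/573 = 50.3735
  Grade B, Line 3: 164×176/573 = 50.3735
  Grade C, Line 1: 198×221/573 = 76.3665
  Grade C, Line 2: 198×176/573 = 60.8168
  Grade C, Line 3: 198×176/573 = 60.8168
  Reject, Line 1: 120×221/573 = 46.2827
  Reject, Line 2: 120×176/573 = 36.8586
  Reject, Line 3: 120×176/573 = 36.8586
Contributions (O − E)²/E:
  (19 − 35.0977)²/35.0977 = 7.3833
  (48 − 27.9511)²/27.9511 = 14.3808
  (24 − 27.9511)²/27.9511 = 0.5585
  (95 − 63.2531)²/63.2531 = 15.9339
  (18 − 50.3735)²/50.3735 = 20.8055
  (51 − 50.3735)²/50.3735 = 0.0078
  (56 − 76.3665)²/76.3665 = 5.4316
  (70 − 60.8168)²/60.8168 = 1.3866
  (72 − 60.8168)²/60.8168 = 2.0564
  (51 − 46.2827)²/46.2827 = 0.4808
  (40 − 36.8586)²/36.8586 = 0.2677
  (29 − 36.8586)²/36.8586 = 1.6755
χ² = 7.3833 + 14.3808 + 0.5585 + 15.9339 + 20.8055 + 0.0078 + 5.4316 + 1.3866 + 2.0564 + 0.4808 + 0.2677 + 1.6755 = 70.368

70.368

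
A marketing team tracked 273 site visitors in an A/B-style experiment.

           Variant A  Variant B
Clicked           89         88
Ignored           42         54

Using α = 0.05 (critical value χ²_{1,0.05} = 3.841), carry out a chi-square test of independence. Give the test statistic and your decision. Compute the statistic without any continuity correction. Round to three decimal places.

Row totals: 177, 96. Column totals: 131, 142. Grand total N = 273.
Expected counts (row total × column total / N):
  Clicked, Variant A: 177×131/273 = 84.9341
  Clicked, Variant B: 177×142/273 = 92.0659
  Ignored, Variant A: 96×131/273 = 46.0659
  Ignored, Variant B: 96×142/273 = 49.9341
Contributions (O − E)²/E:
  (89 − 84.9341)²/84.9341 = 0.1946
  (88 − 92.0659)²/92.0659 = 0.1796
  (42 − 46.0659)²/46.0659 = 0.3589
  (54 − 49.9341)²/49.9341 = 0.3311
χ² = 0.1946 + 0.1796 + 0.3589 + 0.3311 = 1.064
df = (2−1)(2−1) = 1. Since 1.064 < 3.841, fail to reject the null hypothesis of independence at α = 0.05.

1.064; fail to reject H₀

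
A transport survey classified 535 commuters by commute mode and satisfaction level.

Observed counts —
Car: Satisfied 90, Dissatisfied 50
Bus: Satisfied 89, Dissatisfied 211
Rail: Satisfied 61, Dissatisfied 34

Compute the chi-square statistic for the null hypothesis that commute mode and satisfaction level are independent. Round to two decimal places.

63.73

Row totals: 140, 300, 95. Column totals: 240, 295. Grand total N = 535.
Expected counts (row total × column total / N):
  Car, Satisfied: 140×240/535 = 62.804
  Car, Dissatisfied: 140×295/535 = 77.196
  Bus, Satisfied: 300×240/535 = 134.579
  Bus, Dissatisfied: 300×295/535 = 165.421
  Rail, Satisfied: 95×240/535 = 42.617
  Rail, Dissatisfied: 95×295/535 = 52.383
Contributions (O − E)²/E:
  (90 − 62.804)²/62.804 = 11.7767
  (50 − 77.196)²/77.196 = 9.5811
  (89 − 134.579)²/134.579 = 15.4366
  (211 − 165.421)²/165.421 = 12.5585
  (61 − 42.617)²/42.617 = 7.9296
  (34 − 52.383)²/52.383 = 6.4512
χ² = 11.7767 + 9.5811 + 15.4366 + 12.5585 + 7.9296 + 6.4512 = 63.73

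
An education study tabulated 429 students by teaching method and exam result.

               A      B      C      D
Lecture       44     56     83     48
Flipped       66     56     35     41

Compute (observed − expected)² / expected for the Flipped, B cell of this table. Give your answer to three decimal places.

Row total (Flipped) = 198; column total (B) = 112; N = 429.
Expected count E = 198 × 112 / 429 = 51.6923.
Contribution = (O − E)²/E = (56 − 51.6923)² / 51.6923 = 0.359.

0.359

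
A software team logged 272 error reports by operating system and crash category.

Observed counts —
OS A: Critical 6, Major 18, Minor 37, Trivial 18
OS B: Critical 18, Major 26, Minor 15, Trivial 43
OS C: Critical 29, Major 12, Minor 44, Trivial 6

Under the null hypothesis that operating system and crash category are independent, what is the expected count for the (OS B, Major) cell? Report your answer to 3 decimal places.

Row total (OS B) = 102; column total (Major) = 56; grand total N = 272.
Expected count = (row total × column total) / N = 102 × 56 / 272 = 21.000.

21.000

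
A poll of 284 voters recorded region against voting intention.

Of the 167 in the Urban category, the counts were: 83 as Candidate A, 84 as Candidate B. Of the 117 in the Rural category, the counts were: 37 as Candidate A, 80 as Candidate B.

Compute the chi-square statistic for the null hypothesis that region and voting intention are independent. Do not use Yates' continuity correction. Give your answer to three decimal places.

9.214

Row totals: 167, 117. Column totals: 120, 164. Grand total N = 284.
Expected counts (row total × column total / N):
  Urban, Candidate A: 167×120/284 = 70.5634
  Urban, Candidate B: 167×164/284 = 96.4366
  Rural, Candidate A: 117×120/284 = 49.4366
  Rural, Candidate B: 117×164/284 = 67.5634
Contributions (O − E)²/E:
  (83 − 70.5634)²/70.5634 = 2.1919
  (84 − 96.4366)²/96.4366 = 1.6038
  (37 − 49.4366)²/49.4366 = 3.1286
  (80 − 67.5634)²/67.5634 = 2.2892
χ² = 2.1919 + 1.6038 + 3.1286 + 2.2892 = 9.214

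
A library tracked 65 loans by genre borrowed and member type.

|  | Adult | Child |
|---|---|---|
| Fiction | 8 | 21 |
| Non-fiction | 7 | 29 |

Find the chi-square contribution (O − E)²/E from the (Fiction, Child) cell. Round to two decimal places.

Row total (Fiction) = 29; column total (Child) = 50; N = 65.
Expected count E = 29 × 50 / 65 = 22.308.
Contribution = (O − E)²/E = (21 − 22.308)² / 22.308 = 0.08.

0.08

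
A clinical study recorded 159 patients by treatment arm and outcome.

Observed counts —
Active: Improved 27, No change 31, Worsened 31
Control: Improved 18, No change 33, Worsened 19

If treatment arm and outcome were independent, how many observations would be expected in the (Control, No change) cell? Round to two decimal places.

Row total (Control) = 70; column total (No change) = 64; grand total N = 159.
Expected count = (row total × column total) / N = 70 × 64 / 159 = 28.18.

28.18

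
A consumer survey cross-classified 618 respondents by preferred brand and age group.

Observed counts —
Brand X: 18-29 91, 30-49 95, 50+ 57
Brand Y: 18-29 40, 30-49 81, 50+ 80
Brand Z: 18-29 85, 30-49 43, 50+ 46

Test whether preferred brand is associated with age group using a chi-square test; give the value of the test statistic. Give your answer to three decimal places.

Row totals: 243, 201, 174. Column totals: 216, 219, 183. Grand total N = 618.
Expected counts (row total × column total / N):
  Brand X, 18-29: 243×216/618 = 84.9320
  Brand X, 30-49: 243×219/618 = 86.1117
  Brand X, 50+: 243×183/618 = 71.9563
  Brand Y, 18-29: 201×216/618 = 70.2524
  Brand Y, 30-49: 201×219/618 = 71.2282
  Brand Y, 50+: 201×183/618 = 59.5194
  Brand Z, 18-29: 174×216/618 = 60.8155
  Brand Z, 30-49: 174×219/618 = 61.6602
  Brand Z, 50+: 174×183/618 = 51.5243
Contributions (O − E)²/E:
  (91 − 84.9320)²/84.9320 = 0.4335
  (95 − 86.1117)²/86.1117 = 0.9174
  (57 − 71.9563)²/71.9563 = 3.1087
  (40 − 70.2524)²/70.2524 = 13.0274
  (81 − 71.2282)²/71.2282 = 1.3406
  (80 − 59.5194)²/59.5194 = 7.0474
  (85 − 60.8155)²/60.8155 = 9.6175
  (43 − 61.6602)²/61.6602 = 5.6471
  (46 − 51.5243)²/51.5243 = 0.5923
χ² = 0.4335 + 0.9174 + 3.1087 + 13.0274 + 1.3406 + 7.0474 + 9.6175 + 5.6471 + 0.5923 = 41.732

41.732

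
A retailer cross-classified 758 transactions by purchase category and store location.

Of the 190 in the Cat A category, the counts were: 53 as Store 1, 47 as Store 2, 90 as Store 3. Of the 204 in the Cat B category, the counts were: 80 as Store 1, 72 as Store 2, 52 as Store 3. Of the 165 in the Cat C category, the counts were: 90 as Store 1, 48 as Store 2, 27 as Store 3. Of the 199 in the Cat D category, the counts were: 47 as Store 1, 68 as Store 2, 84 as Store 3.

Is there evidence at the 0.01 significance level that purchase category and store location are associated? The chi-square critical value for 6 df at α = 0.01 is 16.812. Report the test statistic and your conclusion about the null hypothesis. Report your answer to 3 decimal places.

66.927; reject H₀

Row totals: 190, 204, 165, 199. Column totals: 270, 235, 253. Grand total N = 758.
Expected counts (row total × column total / N):
  Cat A, Store 1: 190×270/758 = 67.6781
  Cat A, Store 2: 190×235/758 = 58.9050
  Cat A, Store 3: 190×253/758 = 63.4169
  Cat B, Store 1: 204×270/758 = 72.6649
  Cat B, Store 2: 204×235/758 = 63.2454
  Cat B, Store 3: 204×253/758 = 68.0897
  Cat C, Store 1: 165×270/758 = 58.7731
  Cat C, Store 2: 165×235/758 = 51.1544
  Cat C, Store 3: 165×253/758 = 55.0726
  Cat D, Store 1: 199×270/758 = 70.8839
  Cat D, Store 2: 199×235/758 = 61.6953
  Cat D, Store 3: 199×253/758 = 66.4208
Contributions (O − E)²/E:
  (53 − 67.6781)²/67.6781 = 3.1834
  (47 − 58.9050)²/58.9050 = 2.4061
  (90 − 63.4169)²/63.4169 = 11.1431
  (80 − 72.6649)²/72.6649 = 0.7404
  (72 − 63.2454)²/63.2454 = 1.2118
  (52 − 68.0897)²/68.0897 = 3.8020
  (90 − 58.7731)²/58.7731 = 16.5913
  (48 − 51.1544)²/51.1544 = 0.1945
  (27 − 55.0726)²/55.0726 = 14.3097
  (47 − 70.8839)²/70.8839 = 8.0475
  (68 − 61.6953)²/61.6953 = 0.6443
  (84 − 66.4208)²/66.4208 = 4.6526
χ² = 3.1834 + 2.4061 + 11.1431 + 0.7404 + 1.2118 + 3.8020 + 16.5913 + 0.1945 + 14.3097 + 8.0475 + 0.6443 + 4.6526 = 66.927
df = (4−1)(3−1) = 6. Since 66.927 > 16.812, reject the null hypothesis of independence at α = 0.01.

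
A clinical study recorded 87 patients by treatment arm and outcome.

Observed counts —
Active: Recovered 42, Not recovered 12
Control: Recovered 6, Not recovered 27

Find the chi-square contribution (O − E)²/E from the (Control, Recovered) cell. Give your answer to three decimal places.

8.184

Row total (Control) = 33; column total (Recovered) = 48; N = 87.
Expected count E = 33 × 48 / 87 = 18.2069.
Contribution = (O − E)²/E = (6 − 18.2069)² / 18.2069 = 8.184.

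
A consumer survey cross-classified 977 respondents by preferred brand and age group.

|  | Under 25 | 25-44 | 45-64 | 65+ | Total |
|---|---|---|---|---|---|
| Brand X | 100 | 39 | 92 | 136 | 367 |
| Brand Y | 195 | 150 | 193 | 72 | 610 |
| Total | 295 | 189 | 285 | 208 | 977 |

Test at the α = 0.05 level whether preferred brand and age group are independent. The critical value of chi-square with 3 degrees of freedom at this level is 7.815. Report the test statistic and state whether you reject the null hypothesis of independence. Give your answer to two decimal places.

Grand total N = 977.
Expected counts (row total × column total / N):
  Brand X, Under 25: 367×295/977 = 110.814
  Brand X, 25-44: 367×189/977 = 70.996
  Brand X, 45-64: 367×285/977 = 107.057
  Brand X, 65+: 367×208/977 = 78.133
  Brand Y, Under 25: 610×295/977 = 184.186
  Brand Y, 25-44: 610×189/977 = 118.004
  Brand Y, 45-64: 610×285/977 = 177.943
  Brand Y, 65+: 610×208/977 = 129.867
Contributions (O − E)²/E:
  (100 − 110.814)²/110.814 = 1.0553
  (39 − 70.996)²/70.996 = 14.4197
  (92 − 107.057)²/107.057 = 2.1177
  (136 − 78.133)²/78.133 = 42.8576
  (195 − 184.186)²/184.186 = 0.6349
  (150 − 118.004)²/118.004 = 8.6755
  (193 − 177.943)²/177.943 = 1.2741
  (72 − 129.867)²/129.867 = 25.7848
χ² = 1.0553 + 14.4197 + 2.1177 + 42.8576 + 0.6349 + 8.6755 + 1.2741 + 25.7848 = 96.82
df = (2−1)(4−1) = 3. Since 96.82 > 7.815, reject the null hypothesis of independence at α = 0.05.

96.82; reject H₀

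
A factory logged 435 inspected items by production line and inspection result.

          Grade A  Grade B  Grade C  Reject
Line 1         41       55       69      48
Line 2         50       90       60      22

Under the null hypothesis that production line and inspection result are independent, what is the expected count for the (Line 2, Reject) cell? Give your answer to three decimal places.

35.724

Row total (Line 2) = 222; column total (Reject) = 70; grand total N = 435.
Expected count = (row total × column total) / N = 222 × 70 / 435 = 35.724.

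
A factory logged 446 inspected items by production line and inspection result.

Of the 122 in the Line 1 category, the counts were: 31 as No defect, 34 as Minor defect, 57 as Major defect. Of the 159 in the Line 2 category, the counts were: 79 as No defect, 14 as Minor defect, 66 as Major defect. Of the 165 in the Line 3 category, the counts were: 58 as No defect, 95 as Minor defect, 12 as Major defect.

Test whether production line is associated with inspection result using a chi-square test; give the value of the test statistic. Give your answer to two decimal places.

Row totals: 122, 159, 165. Column totals: 168, 143, 135. Grand total N = 446.
Expected counts (row total × column total / N):
  Line 1, No defect: 122×168/446 = 45.955
  Line 1, Minor defect: 122×143/446 = 39.117
  Line 1, Major defect: 122×135/446 = 36.928
  Line 2, No defect: 159×168/446 = 59.892
  Line 2, Minor defect: 159×143/446 = 50.980
  Line 2, Major defect: 159×135/446 = 48.128
  Line 3, No defect: 165×168/446 = 62.152
  Line 3, Minor defect: 165×143/446 = 52.904
  Line 3, Major defect: 165×135/446 = 49.944
Contributions (O − E)²/E:
  (31 − 45.955)²/45.955 = 4.8668
  (34 − 39.117)²/39.117 = 0.6694
  (57 − 36.928)²/36.928 = 10.9100
  (79 − 59.892)²/59.892 = 6.0962
  (14 − 50.980)²/50.980 = 26.8246
  (66 − 48.128)²/48.128 = 6.6366
  (58 − 62.152)²/62.152 = 0.2774
  (95 − 52.904)²/52.904 = 33.4960
  (12 − 49.944)²/49.944 = 28.8272
χ² = 4.8668 + 0.6694 + 10.9100 + 6.0962 + 26.8246 + 6.6366 + 0.2774 + 33.4960 + 28.8272 = 118.60

118.60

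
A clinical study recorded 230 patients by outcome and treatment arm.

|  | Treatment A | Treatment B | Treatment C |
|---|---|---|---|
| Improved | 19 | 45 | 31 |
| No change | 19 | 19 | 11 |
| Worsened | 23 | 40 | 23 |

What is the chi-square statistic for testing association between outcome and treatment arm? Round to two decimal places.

Row totals: 95, 49, 86. Column totals: 61, 104, 65. Grand total N = 230.
Expected counts (row total × column total / N):
  Improved, Treatment A: 95×61/230 = 25.196
  Improved, Treatment B: 95×104/230 = 42.957
  Improved, Treatment C: 95×65/230 = 26.848
  No change, Treatment A: 49×61/230 = 12.996
  No change, Treatment B: 49×104/230 = 22.157
  No change, Treatment C: 49×65/230 = 13.848
  Worsened, Treatment A: 86×61/230 = 22.809
  Worsened, Treatment B: 86×104/230 = 38.887
  Worsened, Treatment C: 86×65/230 = 24.304
Contributions (O − E)²/E:
  (19 − 25.196)²/25.196 = 1.5237
  (45 − 42.957)²/42.957 = 0.0972
  (31 − 26.848)²/26.848 = 0.6421
  (19 − 12.996)²/12.996 = 2.7738
  (19 − 22.157)²/22.157 = 0.4498
  (11 − 13.848)²/13.848 = 0.5857
  (23 − 22.809)²/22.809 = 0.0016
  (40 − 38.887)²/38.887 = 0.0319
  (23 − 24.304)²/24.304 = 0.0700
χ² = 1.5237 + 0.0972 + 0.6421 + 2.7738 + 0.4498 + 0.5857 + 0.0016 + 0.0319 + 0.0700 = 6.18

6.18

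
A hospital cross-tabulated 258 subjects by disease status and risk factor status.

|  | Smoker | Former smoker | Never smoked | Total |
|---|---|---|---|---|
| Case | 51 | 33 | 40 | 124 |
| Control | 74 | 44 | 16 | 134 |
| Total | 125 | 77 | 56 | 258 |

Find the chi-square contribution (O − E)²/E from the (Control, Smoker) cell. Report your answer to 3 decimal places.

Row total (Control) = 134; column total (Smoker) = 125; N = 258.
Expected count E = 134 × 125 / 258 = 64.9225.
Contribution = (O − E)²/E = (74 − 64.9225)² / 64.9225 = 1.269.

1.269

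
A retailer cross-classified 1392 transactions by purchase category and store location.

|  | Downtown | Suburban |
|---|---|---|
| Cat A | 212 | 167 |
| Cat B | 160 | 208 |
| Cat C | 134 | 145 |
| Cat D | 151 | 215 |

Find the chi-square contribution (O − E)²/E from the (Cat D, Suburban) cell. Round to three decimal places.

Row total (Cat D) = 366; column total (Suburban) = 735; N = 1392.
Expected count E = 366 × 735 / 1392 = 193.2543.
Contribution = (O − E)²/E = (215 − 193.2543)² / 193.2543 = 2.447.

2.447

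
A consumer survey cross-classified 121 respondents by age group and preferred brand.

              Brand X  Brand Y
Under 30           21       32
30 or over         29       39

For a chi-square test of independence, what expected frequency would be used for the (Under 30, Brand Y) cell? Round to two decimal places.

Row total (Under 30) = 53; column total (Brand Y) = 71; grand total N = 121.
Expected count = (row total × column total) / N = 53 × 71 / 121 = 31.10.

31.10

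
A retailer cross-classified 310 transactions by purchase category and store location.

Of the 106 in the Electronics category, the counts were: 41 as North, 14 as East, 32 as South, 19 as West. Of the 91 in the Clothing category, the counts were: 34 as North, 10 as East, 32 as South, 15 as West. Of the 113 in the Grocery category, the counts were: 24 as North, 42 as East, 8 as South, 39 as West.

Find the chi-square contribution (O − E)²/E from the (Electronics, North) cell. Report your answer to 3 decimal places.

Row total (Electronics) = 106; column total (North) = 99; N = 310.
Expected count E = 106 × 99 / 310 = 33.8516.
Contribution = (O − E)²/E = (41 − 33.8516)² / 33.8516 = 1.510.

1.510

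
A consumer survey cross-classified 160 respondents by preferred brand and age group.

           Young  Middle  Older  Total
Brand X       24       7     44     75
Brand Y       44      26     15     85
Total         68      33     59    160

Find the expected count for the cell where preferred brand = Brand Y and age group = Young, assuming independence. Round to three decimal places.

36.125

Row total (Brand Y) = 85; column total (Young) = 68; grand total N = 160.
Expected count = (row total × column total) / N = 85 × 68 / 160 = 36.125.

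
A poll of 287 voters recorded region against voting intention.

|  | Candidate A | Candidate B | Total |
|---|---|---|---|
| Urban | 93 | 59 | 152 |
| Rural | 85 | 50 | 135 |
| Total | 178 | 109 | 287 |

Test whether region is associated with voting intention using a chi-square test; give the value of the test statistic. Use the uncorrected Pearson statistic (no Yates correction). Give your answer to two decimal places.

Grand total N = 287.
Expected counts (row total × column total / N):
  Urban, Candidate A: 152×178/287 = 94.272
  Urban, Candidate B: 152×109/287 = 57.728
  Rural, Candidate A: 135×178/287 = 83.728
  Rural, Candidate B: 135×109/287 = 51.272
Contributions (O − E)²/E:
  (93 − 94.272)²/94.272 = 0.0172
  (59 − 57.728)²/57.728 = 0.0280
  (85 − 83.728)²/83.728 = 0.0193
  (50 − 51.272)²/51.272 = 0.0316
χ² = 0.0172 + 0.0280 + 0.0193 + 0.0316 = 0.10

0.10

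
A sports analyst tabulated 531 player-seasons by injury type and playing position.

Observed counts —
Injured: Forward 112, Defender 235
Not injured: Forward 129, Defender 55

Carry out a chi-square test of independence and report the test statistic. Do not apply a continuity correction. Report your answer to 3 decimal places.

69.430

Row totals: 347, 184. Column totals: 241, 290. Grand total N = 531.
Expected counts (row total × column total / N):
  Injured, Forward: 347×241/531 = 157.4896
  Injured, Defender: 347×290/531 = 189.5104
  Not injured, Forward: 184×241/531 = 83.5104
  Not injured, Defender: 184×290/531 = 100.4896
Contributions (O − E)²/E:
  (112 − 157.4896)²/157.4896 = 13.1393
  (235 − 189.5104)²/189.5104 = 10.9192
  (129 − 83.5104)²/83.5104 = 24.7790
  (55 − 100.4896)²/100.4896 = 20.5922
χ² = 13.1393 + 10.9192 + 24.7790 + 20.5922 = 69.430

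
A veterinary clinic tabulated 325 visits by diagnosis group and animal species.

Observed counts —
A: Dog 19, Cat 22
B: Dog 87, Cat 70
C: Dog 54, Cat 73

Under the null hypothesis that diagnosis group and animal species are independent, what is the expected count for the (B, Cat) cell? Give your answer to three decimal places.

Row total (B) = 157; column total (Cat) = 165; grand total N = 325.
Expected count = (row total × column total) / N = 157 × 165 / 325 = 79.708.

79.708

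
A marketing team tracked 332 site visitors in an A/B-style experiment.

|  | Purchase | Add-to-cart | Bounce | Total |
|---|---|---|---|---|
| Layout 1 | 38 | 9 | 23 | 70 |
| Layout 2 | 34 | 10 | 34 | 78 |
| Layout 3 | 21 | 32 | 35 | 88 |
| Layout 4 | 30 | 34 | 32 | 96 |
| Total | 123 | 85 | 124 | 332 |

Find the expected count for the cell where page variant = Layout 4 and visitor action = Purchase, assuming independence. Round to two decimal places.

Row total (Layout 4) = 96; column total (Purchase) = 123; grand total N = 332.
Expected count = (row total × column total) / N = 96 × 123 / 332 = 35.57.

35.57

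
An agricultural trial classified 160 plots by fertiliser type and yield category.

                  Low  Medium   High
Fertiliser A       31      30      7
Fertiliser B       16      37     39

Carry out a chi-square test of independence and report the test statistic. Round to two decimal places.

Row totals: 68, 92. Column totals: 47, 67, 46. Grand total N = 160.
Expected counts (row total × column total / N):
  Fertiliser A, Low: 68×47/160 = 19.975
  Fertiliser A, Medium: 68×67/160 = 28.475
  Fertiliser A, High: 68×46/160 = 19.550
  Fertiliser B, Low: 92×47/160 = 27.025
  Fertiliser B, Medium: 92×67/160 = 38.525
  Fertiliser B, High: 92×46/160 = 26.450
Contributions (O − E)²/E:
  (31 − 19.975)²/19.975 = 6.0851
  (30 − 28.475)²/28.475 = 0.0817
  (7 − 19.550)²/19.550 = 8.0564
  (16 − 27.025)²/27.025 = 4.4977
  (37 − 38.525)²/38.525 = 0.0604
  (39 − 26.450)²/26.450 = 5.9547
χ² = 6.0851 + 0.0817 + 8.0564 + 4.4977 + 0.0604 + 5.9547 = 24.74

24.74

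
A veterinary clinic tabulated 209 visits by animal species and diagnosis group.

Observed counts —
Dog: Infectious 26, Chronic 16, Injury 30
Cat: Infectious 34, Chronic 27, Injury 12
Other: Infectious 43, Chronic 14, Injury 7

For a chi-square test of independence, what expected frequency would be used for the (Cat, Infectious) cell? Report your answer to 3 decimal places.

Row total (Cat) = 73; column total (Infectious) = 103; grand total N = 209.
Expected count = (row total × column total) / N = 73 × 103 / 209 = 35.976.

35.976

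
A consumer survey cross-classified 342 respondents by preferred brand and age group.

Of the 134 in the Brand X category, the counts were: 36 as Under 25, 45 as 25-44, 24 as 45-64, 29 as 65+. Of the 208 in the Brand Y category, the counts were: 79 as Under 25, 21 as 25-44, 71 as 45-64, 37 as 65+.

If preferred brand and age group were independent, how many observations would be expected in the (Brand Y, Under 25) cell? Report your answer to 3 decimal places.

Row total (Brand Y) = 208; column total (Under 25) = 115; grand total N = 342.
Expected count = (row total × column total) / N = 208 × 115 / 342 = 69.942.

69.942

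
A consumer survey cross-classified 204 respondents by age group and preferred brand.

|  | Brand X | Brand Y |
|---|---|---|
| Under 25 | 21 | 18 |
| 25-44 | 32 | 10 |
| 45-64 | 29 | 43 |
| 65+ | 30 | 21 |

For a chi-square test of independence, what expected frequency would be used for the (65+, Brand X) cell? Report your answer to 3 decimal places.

28.000

Row total (65+) = 51; column total (Brand X) = 112; grand total N = 204.
Expected count = (row total × column total) / N = 51 × 112 / 204 = 28.000.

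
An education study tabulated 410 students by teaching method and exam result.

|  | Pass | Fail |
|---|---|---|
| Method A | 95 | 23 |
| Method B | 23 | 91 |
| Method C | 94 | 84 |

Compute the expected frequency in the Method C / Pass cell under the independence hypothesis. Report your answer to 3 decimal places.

92.039

Row total (Method C) = 178; column total (Pass) = 212; grand total N = 410.
Expected count = (row total × column total) / N = 178 × 212 / 410 = 92.039.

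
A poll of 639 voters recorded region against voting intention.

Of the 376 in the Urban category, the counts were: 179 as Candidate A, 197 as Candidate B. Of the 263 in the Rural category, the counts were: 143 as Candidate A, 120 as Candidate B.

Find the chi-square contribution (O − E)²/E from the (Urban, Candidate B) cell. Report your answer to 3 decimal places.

0.588

Row total (Urban) = 376; column total (Candidate B) = 317; N = 639.
Expected count E = 376 × 317 / 639 = 186.5290.
Contribution = (O − E)²/E = (197 − 186.5290)² / 186.5290 = 0.588.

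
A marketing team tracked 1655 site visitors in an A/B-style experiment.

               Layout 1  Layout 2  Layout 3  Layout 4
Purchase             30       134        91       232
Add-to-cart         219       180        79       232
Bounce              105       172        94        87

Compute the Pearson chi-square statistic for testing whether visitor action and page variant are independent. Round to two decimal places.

174.86

Row totals: 487, 710, 458. Column totals: 354, 486, 264, 551. Grand total N = 1655.
Expected counts (row total × column total / N):
  Purchase, Layout 1: 487×354/1655 = 104.168
  Purchase, Layout 2: 487×486/1655 = 143.010
  Purchase, Layout 3: 487×264/1655 = 77.685
  Purchase, Layout 4: 487×551/1655 = 162.137
  Add-to-cart, Layout 1: 710×354/1655 = 151.867
  Add-to-cart, Layout 2: 710×486/1655 = 208.495
  Add-to-cart, Layout 3: 710×264/1655 = 113.257
  Add-to-cart, Layout 4: 710×551/1655 = 236.381
  Bounce, Layout 1: 458×354/1655 = 97.965
  Bounce, Layout 2: 458×486/1655 = 134.494
  Bounce, Layout 3: 458×264/1655 = 73.059
  Bounce, Layout 4: 458×551/1655 = 152.482
Contributions (O − E)²/E:
  (30 − 104.168)²/104.168 = 52.8079
  (134 − 143.010)²/143.010 = 0.5677
  (91 − 77.685)²/77.685 = 2.2822
  (232 − 162.137)²/162.137 = 30.1032
  (219 − 151.867)²/151.867 = 29.6762
  (180 − 208.495)²/208.495 = 3.8944
  (79 − 113.257)²/113.257 = 10.3618
  (232 − 236.381)²/236.381 = 0.0812
  (105 − 97.965)²/97.965 = 0.5052
  (172 − 134.494)²/134.494 = 10.4592
  (94 − 73.059)²/73.059 = 6.0023
  (87 − 152.482)²/152.482 = 28.1206
χ² = 52.8079 + 0.5677 + 2.2822 + 30.1032 + 29.6762 + 3.8944 + 10.3618 + 0.0812 + 0.5052 + 10.4592 + 6.0023 + 28.1206 = 174.86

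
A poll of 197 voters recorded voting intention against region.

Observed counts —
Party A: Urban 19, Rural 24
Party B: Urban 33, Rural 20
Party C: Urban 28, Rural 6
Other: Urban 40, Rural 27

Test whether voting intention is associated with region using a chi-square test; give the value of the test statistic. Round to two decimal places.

Row totals: 43, 53, 34, 67. Column totals: 120, 77. Grand total N = 197.
Expected counts (row total × column total / N):
  Party A, Urban: 43×120/197 = 26.193
  Party A, Rural: 43×77/197 = 16.807
  Party B, Urban: 53×120/197 = 32.284
  Party B, Rural: 53×77/197 = 20.716
  Party C, Urban: 34×120/197 = 20.711
  Party C, Rural: 34×77/197 = 13.289
  Other, Urban: 67×120/197 = 40.812
  Other, Rural: 67×77/197 = 26.188
Contributions (O − E)²/E:
  (19 − 26.193)²/26.193 = 1.9753
  (24 − 16.807)²/16.807 = 3.0784
  (33 − 32.284)²/32.284 = 0.0159
  (20 − 20.716)²/20.716 = 0.0247
  (28 − 20.711)²/20.711 = 2.5653
  (6 − 13.289)²/13.289 = 3.9980
  (40 − 40.812)²/40.812 = 0.0162
  (27 − 26.188)²/26.188 = 0.0252
χ² = 1.9753 + 3.0784 + 0.0159 + 0.0247 + 2.5653 + 3.9980 + 0.0162 + 0.0252 = 11.70

11.70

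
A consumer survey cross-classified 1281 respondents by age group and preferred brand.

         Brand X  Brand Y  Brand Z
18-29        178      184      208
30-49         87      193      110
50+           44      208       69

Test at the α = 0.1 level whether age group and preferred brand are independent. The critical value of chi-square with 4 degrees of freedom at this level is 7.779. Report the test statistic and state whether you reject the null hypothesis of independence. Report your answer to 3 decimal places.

Row totals: 570, 390, 321. Column totals: 309, 585, 387. Grand total N = 1281.
Expected counts (row total × column total / N):
  18-29, Brand X: 570×309/1281 = 137.4941
  18-29, Brand Y: 570×585/1281 = 260.3044
  18-29, Brand Z: 570×387/1281 = 172.2014
  30-49, Brand X: 390×309/1281 = 94.0749
  30-49, Brand Y: 390×585/1281 = 178.1030
  30-49, Brand Z: 390×387/1281 = 117.8220
  50+, Brand X: 321×309/1281 = 77.4309
  50+, Brand Y: 321×585/1281 = 146.5925
  50+, Brand Z: 321×387/1281 = 96.9766
Contributions (O − E)²/E:
  (178 − 137.4941)²/137.4941 = 11.9331
  (184 − 260.3044)²/260.3044 = 22.3675
  (208 − 172.2014)²/172.2014 = 7.4421
  (87 − 94.0749)²/94.0749 = 0.5321
  (193 − 178.1030)²/178.1030 = 1.2460
  (110 − 117.8220)²/117.8220 = 0.5193
  (44 − 77.4309)²/77.4309 = 14.4338
  (208 − 146.5925)²/146.5925 = 25.7236
  (69 − 96.9766)²/96.9766 = 8.0709
χ² = 11.9331 + 22.3675 + 7.4421 + 0.5321 + 1.2460 + 0.5193 + 14.4338 + 25.7236 + 8.0709 = 92.268
df = (3−1)(3−1) = 4. Since 92.268 > 7.779, reject the null hypothesis of independence at α = 0.1.

92.268; reject H₀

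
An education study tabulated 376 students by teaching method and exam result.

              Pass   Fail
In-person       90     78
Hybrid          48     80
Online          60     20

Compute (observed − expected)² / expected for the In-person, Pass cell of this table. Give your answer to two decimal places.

0.03

Row total (In-person) = 168; column total (Pass) = 198; N = 376.
Expected count E = 168 × 198 / 376 = 88.468.
Contribution = (O − E)²/E = (90 − 88.468)² / 88.468 = 0.03.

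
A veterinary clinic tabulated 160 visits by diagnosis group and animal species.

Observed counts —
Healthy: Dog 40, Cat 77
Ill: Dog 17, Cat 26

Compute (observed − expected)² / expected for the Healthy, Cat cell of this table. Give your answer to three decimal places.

0.038

Row total (Healthy) = 117; column total (Cat) = 103; N = 160.
Expected count E = 117 × 103 / 160 = 75.3187.
Contribution = (O − E)²/E = (77 − 75.3187)² / 75.3187 = 0.038.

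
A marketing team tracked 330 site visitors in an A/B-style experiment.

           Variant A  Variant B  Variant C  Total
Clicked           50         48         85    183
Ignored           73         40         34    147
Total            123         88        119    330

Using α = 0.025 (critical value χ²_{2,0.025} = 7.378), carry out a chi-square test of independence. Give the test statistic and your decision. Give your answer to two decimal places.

23.23; reject H₀

Grand total N = 330.
Expected counts (row total × column total / N):
  Clicked, Variant A: 183×123/330 = 68.209
  Clicked, Variant B: 183×88/330 = 48.800
  Clicked, Variant C: 183×119/330 = 65.991
  Ignored, Variant A: 147×123/330 = 54.791
  Ignored, Variant B: 147×88/330 = 39.200
  Ignored, Variant C: 147×119/330 = 53.009
Contributions (O − E)²/E:
  (50 − 68.209)²/68.209 = 4.8611
  (48 − 48.800)²/48.800 = 0.0131
  (85 − 65.991)²/65.991 = 5.4756
  (73 − 54.791)²/54.791 = 6.0515
  (40 − 39.200)²/39.200 = 0.0163
  (34 − 53.009)²/53.009 = 6.8166
χ² = 4.8611 + 0.0131 + 5.4756 + 6.0515 + 0.0163 + 6.8166 = 23.23
df = (2−1)(3−1) = 2. Since 23.23 > 7.378, reject the null hypothesis of independence at α = 0.025.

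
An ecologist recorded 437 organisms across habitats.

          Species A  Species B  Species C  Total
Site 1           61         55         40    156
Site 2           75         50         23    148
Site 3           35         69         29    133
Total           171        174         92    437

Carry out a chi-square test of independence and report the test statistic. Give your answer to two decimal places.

Grand total N = 437.
Expected counts (row total × column total / N):
  Site 1, Species A: 156×171/437 = 61.043
  Site 1, Species B: 156×174/437 = 62.114
  Site 1, Species C: 156×92/437 = 32.842
  Site 2, Species A: 148×171/437 = 57.913
  Site 2, Species B: 148×174/437 = 58.929
  Site 2, Species C: 148×92/437 = 31.158
  Site 3, Species A: 133×171/437 = 52.043
  Site 3, Species B: 133×174/437 = 52.957
  Site 3, Species C: 133×92/437 = 28.000
Contributions (O − E)²/E:
  (61 − 61.043)²/61.043 = 0.0000
  (55 − 62.114)²/62.114 = 0.8148
  (40 − 32.842)²/32.842 = 1.5601
  (75 − 57.913)²/57.913 = 5.0415
  (50 − 58.929)²/58.929 = 1.3529
  (23 − 31.158)²/31.158 = 2.1360
  (35 − 52.043)²/52.043 = 5.5812
  (69 − 52.957)²/52.957 = 4.8601
  (29 − 28.000)²/28.000 = 0.0357
χ² = 0.0000 + 0.8148 + 1.5601 + 5.0415 + 1.3529 + 2.1360 + 5.5812 + 4.8601 + 0.0357 = 21.38

21.38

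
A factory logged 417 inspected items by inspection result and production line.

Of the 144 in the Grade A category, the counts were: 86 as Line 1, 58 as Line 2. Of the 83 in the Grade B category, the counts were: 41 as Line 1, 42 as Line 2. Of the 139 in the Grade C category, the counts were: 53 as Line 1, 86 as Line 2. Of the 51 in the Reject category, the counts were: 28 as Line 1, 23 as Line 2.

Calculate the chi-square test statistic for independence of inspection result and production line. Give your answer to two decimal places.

13.78

Row totals: 144, 83, 139, 51. Column totals: 208, 209. Grand total N = 417.
Expected counts (row total × column total / N):
  Grade A, Line 1: 144×208/417 = 71.827
  Grade A, Line 2: 144×209/417 = 72.173
  Grade B, Line 1: 83×208/417 = 41.400
  Grade B, Line 2: 83×209/417 = 41.600
  Grade C, Line 1: 139×208/417 = 69.333
  Grade C, Line 2: 139×209/417 = 69.667
  Reject, Line 1: 51×208/417 = 25.439
  Reject, Line 2: 51×209/417 = 25.561
Contributions (O − E)²/E:
  (86 − 71.827)²/71.827 = 2.7966
  (58 − 72.173)²/72.173 = 2.7832
  (41 − 41.400)²/41.400 = 0.0039
  (42 − 41.600)²/41.600 = 0.0038
  (53 − 69.333)²/69.333 = 3.8476
  (86 − 69.667)²/69.667 = 3.8292
  (28 − 25.439)²/25.439 = 0.2578
  (23 − 25.561)²/25.561 = 0.2566
χ² = 2.7966 + 2.7832 + 0.0039 + 0.0038 + 3.8476 + 3.8292 + 0.2578 + 0.2566 = 13.78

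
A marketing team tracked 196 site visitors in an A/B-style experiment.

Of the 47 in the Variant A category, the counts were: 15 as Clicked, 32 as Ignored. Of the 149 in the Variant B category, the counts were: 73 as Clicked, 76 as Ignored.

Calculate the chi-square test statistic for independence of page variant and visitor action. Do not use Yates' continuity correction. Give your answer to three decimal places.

Row totals: 47, 149. Column totals: 88, 108. Grand total N = 196.
Expected counts (row total × column total / N):
  Variant A, Clicked: 47×88/196 = 21.10204
  Variant A, Ignored: 47×108/196 = 25.89796
  Variant B, Clicked: 149×88/196 = 66.89796
  Variant B, Ignored: 149×108/196 = 82.10204
Contributions (O − E)²/E:
  (15 − 21.10204)²/21.10204 = 1.7645
  (32 − 25.89796)²/25.89796 = 1.4378
  (73 − 66.89796)²/66.89796 = 0.5566
  (76 − 82.10204)²/82.10204 = 0.4535
χ² = 1.7645 + 1.4378 + 0.5566 + 0.4535 = 4.212

4.212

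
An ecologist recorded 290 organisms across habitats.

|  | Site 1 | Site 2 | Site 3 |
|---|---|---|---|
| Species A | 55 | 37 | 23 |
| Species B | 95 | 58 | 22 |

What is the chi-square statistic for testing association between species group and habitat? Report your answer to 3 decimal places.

3.048

Row totals: 115, 175. Column totals: 150, 95, 45. Grand total N = 290.
Expected counts (row total × column total / N):
  Species A, Site 1: 115×150/290 = 59.4828
  Species A, Site 2: 115×95/290 = 37.6724
  Species A, Site 3: 115×45/290 = 17.8448
  Species B, Site 1: 175×150/290 = 90.5172
  Species B, Site 2: 175×95/290 = 57.3276
  Species B, Site 3: 175×45/290 = 27.1552
Contributions (O − E)²/E:
  (55 − 59.4828)²/59.4828 = 0.3378
  (37 − 37.6724)²/37.6724 = 0.0120
  (23 − 17.8448)²/17.8448 = 1.4893
  (95 − 90.5172)²/90.5172 = 0.2220
  (58 − 57.3276)²/57.3276 = 0.0079
  (22 − 27.1552)²/27.1552 = 0.9787
χ² = 0.3378 + 0.0120 + 1.4893 + 0.2220 + 0.0079 + 0.9787 = 3.048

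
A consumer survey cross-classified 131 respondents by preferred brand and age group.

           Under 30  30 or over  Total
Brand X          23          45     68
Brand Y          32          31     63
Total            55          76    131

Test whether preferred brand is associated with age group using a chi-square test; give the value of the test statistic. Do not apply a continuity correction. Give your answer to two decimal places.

Grand total N = 131.
Expected counts (row total × column total / N):
  Brand X, Under 30: 68×55/131 = 28.550
  Brand X, 30 or over: 68×76/131 = 39.450
  Brand Y, Under 30: 63×55/131 = 26.450
  Brand Y, 30 or over: 63×76/131 = 36.550
Contributions (O − E)²/E:
  (23 − 28.550)²/28.550 = 1.0789
  (45 − 39.450)²/39.450 = 0.7808
  (32 − 26.450)²/26.450 = 1.1646
  (31 − 36.550)²/36.550 = 0.8427
χ² = 1.0789 + 0.7808 + 1.1646 + 0.8427 = 3.87

3.87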